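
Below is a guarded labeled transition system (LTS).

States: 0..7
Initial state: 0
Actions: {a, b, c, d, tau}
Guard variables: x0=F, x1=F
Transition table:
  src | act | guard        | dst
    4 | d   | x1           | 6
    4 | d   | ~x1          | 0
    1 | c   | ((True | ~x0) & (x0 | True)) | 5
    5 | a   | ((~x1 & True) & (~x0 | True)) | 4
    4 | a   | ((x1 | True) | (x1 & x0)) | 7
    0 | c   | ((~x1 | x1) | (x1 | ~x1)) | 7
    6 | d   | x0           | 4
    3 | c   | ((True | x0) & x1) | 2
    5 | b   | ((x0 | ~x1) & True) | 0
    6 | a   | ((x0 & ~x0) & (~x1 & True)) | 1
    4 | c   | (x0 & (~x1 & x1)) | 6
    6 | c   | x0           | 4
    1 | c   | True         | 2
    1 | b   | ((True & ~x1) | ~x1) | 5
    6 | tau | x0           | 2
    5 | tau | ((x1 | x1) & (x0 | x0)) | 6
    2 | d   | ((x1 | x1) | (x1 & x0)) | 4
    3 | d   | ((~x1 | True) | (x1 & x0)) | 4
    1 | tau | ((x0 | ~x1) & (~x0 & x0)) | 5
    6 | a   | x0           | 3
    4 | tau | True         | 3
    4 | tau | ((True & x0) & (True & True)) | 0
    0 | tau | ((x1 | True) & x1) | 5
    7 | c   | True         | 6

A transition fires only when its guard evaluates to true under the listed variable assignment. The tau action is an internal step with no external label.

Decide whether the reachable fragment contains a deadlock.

Answer: DEADLOCK at state 6

Trace:
R = {0,6,7}
  0: c→7  [1 out]
  6: ∅  [STUCK]
  7: c→6  [1 out]
witness 6: c·c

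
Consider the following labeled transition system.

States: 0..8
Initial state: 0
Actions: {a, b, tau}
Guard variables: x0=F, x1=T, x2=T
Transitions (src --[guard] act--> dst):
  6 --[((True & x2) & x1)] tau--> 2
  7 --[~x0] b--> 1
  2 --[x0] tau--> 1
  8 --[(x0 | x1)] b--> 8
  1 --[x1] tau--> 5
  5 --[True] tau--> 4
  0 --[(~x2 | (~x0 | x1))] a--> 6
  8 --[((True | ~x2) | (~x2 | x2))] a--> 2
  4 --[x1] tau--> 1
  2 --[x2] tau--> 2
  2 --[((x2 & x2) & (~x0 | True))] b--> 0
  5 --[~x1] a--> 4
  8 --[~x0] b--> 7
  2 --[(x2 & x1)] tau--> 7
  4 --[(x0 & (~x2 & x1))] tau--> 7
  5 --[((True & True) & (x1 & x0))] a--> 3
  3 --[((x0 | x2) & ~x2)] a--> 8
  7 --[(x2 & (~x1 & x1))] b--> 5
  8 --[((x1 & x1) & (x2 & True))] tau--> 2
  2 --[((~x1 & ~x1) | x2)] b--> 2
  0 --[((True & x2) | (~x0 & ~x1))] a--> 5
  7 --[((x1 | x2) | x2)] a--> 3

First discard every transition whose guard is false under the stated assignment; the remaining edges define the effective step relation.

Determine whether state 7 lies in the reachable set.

Answer: REACHABLE

Working:
Guard filter leaves 16 enabled edge(s).
depth 0: {0}
depth 1: {5,6}  total {0,5,6}
depth 2: {2,4}  total {0,2,4,5,6}
depth 3: {1,7}  total {0,1,2,4,5,6,7}
depth 4: {3}  total {0,1,2,3,4,5,6,7}
Reach set: {0,1,2,3,4,5,6,7}
witness 7: a·tau·tau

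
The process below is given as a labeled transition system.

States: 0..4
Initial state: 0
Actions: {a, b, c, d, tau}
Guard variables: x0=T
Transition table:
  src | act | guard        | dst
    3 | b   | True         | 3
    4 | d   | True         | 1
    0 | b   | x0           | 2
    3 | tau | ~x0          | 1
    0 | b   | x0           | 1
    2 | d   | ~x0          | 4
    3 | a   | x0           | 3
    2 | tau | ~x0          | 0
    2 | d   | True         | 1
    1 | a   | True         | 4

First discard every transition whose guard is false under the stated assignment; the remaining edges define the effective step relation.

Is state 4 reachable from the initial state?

7 transition(s) survive guard evaluation.
Layer 0: {0}
Layer 1: {1,2}  cumulative {0,1,2}
Layer 2: {4}  cumulative {0,1,2,4}
Reach set: {0,1,2,4}
witness 4: b·a

Answer: REACHABLE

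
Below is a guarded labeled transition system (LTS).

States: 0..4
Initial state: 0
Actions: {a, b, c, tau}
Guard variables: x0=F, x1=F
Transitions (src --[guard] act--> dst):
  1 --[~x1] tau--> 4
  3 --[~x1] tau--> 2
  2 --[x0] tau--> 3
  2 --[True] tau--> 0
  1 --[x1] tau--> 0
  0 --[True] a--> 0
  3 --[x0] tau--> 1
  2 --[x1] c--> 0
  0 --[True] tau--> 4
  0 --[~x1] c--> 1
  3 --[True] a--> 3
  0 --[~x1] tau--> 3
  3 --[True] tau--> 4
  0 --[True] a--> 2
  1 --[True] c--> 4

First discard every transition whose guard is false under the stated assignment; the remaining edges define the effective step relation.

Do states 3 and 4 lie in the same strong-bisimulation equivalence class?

Refine partition for ~:
  round 0: {{0,1,2,3,4}}
  round 1: {{0},{1},{2},{3},{4}}
5 equivalence class(es) (converged in 2)
class of 3: {3}; class of 4: {4}

Answer: NOT BISIMILAR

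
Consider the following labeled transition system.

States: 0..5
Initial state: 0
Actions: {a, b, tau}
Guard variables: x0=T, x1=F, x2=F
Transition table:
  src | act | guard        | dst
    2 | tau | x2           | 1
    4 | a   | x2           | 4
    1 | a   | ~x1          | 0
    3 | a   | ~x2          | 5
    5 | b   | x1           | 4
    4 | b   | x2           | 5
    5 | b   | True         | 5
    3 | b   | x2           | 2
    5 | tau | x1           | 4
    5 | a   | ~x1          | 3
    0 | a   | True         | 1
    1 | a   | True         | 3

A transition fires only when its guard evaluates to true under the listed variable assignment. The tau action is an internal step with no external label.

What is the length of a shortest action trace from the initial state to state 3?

Answer: 2

Analysis:
Breadth-first toward 3:
  L0 = {0}
  L1 = {1}
  L2 = {3}
first hit 3 at d=2 via a·a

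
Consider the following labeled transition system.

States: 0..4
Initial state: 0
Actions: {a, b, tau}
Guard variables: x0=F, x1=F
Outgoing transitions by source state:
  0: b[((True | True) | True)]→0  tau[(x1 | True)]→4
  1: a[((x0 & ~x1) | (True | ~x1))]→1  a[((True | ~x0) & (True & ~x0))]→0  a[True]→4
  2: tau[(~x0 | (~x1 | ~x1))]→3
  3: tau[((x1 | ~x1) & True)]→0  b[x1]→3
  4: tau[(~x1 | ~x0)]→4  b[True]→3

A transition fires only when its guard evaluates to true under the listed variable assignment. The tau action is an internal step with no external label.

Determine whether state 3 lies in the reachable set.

Guard filter leaves 9 enabled edge(s).
L0 = {0}
L1 = {4}  now seen {0,4}
L2 = {3}  now seen {0,3,4}
Reachable = {0,3,4}
Path to 3: tau·b

Answer: REACHABLE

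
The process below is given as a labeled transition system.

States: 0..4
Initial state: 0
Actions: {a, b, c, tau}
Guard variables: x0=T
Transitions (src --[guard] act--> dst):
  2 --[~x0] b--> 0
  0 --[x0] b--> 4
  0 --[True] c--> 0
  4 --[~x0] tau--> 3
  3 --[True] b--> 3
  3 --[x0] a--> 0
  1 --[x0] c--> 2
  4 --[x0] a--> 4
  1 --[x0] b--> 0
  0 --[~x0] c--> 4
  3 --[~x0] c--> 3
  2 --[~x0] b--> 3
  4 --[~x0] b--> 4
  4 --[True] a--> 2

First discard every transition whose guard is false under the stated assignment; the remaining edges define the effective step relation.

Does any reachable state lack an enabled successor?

Answer: DEADLOCK at state 2

Analysis:
R = {0,2,4}
  0: b→4  c→0  [2 exit(s)]
  2: ∅  [deadlock]
  4: a→2  a→4  [2 exit(s)]
Path to 2: b·a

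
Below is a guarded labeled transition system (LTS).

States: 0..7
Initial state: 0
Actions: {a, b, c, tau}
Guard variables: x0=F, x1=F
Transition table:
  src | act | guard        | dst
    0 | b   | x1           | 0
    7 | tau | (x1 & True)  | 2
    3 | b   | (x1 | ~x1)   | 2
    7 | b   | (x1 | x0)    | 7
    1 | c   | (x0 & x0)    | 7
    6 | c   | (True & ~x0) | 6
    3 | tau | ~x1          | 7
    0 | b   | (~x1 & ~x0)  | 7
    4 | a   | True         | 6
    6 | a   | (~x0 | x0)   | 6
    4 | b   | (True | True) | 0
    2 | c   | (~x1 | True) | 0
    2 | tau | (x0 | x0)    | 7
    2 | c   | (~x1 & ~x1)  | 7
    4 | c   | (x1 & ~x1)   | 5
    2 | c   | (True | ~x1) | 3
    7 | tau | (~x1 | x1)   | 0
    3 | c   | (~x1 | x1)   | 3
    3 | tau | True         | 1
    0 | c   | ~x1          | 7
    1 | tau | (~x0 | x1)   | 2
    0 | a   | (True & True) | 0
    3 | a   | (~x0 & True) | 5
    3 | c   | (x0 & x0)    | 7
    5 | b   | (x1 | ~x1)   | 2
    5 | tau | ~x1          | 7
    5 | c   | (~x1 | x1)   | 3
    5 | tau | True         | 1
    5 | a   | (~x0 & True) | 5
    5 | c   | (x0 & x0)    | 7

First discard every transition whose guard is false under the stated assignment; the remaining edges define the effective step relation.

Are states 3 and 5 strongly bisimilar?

Answer: BISIMILAR

Working:
Compute ~ classes (split until stable):
  P[0] = {{0,1,2,3,4,5,6,7}}
  P[1] = {{0},{1,7},{2},{3,5},{4},{6}}
  P[2] = {{0},{1},{2},{3,5},{4},{6},{7}}
7 equivalence class(es) (converged in 3)
class of 3: {3,5}; class of 5: {3,5}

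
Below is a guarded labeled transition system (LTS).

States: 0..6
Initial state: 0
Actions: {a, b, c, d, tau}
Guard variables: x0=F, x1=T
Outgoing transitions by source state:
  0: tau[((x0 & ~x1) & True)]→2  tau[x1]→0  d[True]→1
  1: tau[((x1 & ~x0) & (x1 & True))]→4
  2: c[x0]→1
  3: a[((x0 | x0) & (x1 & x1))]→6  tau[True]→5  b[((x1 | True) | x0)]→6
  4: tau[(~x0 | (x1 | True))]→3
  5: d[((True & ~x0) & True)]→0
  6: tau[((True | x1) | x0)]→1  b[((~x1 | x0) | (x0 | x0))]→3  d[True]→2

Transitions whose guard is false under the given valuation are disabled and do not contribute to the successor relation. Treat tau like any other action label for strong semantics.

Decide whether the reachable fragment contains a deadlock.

Answer: DEADLOCK at state 2

Working:
Reachable = {0,1,2,3,4,5,6}
  0: d→1  tau→0  [2 out]
  1: tau→4  [1 out]
  2: ∅  [deadlock]
  3: b→6  tau→5  [2 out]
  4: tau→3  [1 out]
  5: d→0  [1 out]
  6: d→2  tau→1  [2 out]
Path to 2: d·tau·tau·b·d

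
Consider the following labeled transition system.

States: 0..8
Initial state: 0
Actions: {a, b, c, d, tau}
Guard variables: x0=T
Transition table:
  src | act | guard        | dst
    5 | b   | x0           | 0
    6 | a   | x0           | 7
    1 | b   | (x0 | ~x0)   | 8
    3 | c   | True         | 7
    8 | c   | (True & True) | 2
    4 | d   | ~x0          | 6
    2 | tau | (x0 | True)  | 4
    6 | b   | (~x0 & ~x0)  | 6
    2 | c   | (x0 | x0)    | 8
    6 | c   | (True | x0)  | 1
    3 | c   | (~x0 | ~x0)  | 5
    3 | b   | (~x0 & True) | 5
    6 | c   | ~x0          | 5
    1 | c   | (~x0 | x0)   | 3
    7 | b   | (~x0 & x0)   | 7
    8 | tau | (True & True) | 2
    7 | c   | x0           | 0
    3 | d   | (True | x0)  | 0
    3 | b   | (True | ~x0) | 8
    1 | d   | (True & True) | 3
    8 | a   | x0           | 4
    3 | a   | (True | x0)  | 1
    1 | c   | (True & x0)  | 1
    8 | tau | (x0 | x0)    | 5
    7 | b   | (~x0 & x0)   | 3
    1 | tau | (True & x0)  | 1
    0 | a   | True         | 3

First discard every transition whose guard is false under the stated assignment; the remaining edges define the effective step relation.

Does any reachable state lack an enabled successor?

Reachable = {0,1,2,3,4,5,7,8}
  0: a→3  [1 exit(s)]
  1: b→8  c→1  c→3  d→3  tau→1  [5 exit(s)]
  2: c→8  tau→4  [2 exit(s)]
  3: a→1  b→8  c→7  d→0  [4 exit(s)]
  4: ∅  [deadlock]
  5: b→0  [1 exit(s)]
  7: c→0  [1 exit(s)]
  8: a→4  c→2  tau→2  tau→5  [4 exit(s)]
witness 4: a·b·a

Answer: DEADLOCK at state 4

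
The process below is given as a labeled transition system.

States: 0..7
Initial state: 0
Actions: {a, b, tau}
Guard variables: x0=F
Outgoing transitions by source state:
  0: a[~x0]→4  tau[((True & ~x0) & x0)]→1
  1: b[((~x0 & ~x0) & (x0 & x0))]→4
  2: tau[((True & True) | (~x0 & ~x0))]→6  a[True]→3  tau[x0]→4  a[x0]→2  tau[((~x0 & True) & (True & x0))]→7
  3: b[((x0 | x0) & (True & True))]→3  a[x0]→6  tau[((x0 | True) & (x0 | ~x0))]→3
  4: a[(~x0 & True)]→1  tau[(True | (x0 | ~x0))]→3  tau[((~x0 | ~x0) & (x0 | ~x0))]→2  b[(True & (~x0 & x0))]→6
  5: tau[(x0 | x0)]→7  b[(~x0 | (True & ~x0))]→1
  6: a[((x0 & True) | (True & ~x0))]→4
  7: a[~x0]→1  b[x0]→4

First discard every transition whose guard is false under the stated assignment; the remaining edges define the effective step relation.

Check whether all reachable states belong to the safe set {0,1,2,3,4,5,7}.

Answer: INVARIANT VIOLATED at state 6

Working:
Allowed set {0,1,2,3,4,5,7}
R = {0,1,2,3,4,6}
  0: ✓
  1: ✓
  2: ✓
  3: ✓
  4: ✓
  6: VIOLATES
reach 6 via a·tau·tau — violates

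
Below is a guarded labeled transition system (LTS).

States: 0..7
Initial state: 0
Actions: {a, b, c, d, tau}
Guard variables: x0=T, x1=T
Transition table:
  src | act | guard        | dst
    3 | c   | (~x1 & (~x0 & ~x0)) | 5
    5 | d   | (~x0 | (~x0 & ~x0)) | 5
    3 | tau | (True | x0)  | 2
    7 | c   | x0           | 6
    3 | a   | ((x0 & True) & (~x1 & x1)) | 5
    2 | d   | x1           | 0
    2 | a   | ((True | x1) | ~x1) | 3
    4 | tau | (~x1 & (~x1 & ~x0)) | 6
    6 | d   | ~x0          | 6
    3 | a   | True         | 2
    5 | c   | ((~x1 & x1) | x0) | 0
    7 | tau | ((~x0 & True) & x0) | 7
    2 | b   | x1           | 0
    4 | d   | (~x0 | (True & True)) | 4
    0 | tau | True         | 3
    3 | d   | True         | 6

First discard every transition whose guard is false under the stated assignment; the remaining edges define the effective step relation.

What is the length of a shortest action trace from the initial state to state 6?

BFS to 6:
  L0 = {0}
  L1 = {3}
  L2 = {2,6}
6 enters at depth 2; path tau·d

Answer: 2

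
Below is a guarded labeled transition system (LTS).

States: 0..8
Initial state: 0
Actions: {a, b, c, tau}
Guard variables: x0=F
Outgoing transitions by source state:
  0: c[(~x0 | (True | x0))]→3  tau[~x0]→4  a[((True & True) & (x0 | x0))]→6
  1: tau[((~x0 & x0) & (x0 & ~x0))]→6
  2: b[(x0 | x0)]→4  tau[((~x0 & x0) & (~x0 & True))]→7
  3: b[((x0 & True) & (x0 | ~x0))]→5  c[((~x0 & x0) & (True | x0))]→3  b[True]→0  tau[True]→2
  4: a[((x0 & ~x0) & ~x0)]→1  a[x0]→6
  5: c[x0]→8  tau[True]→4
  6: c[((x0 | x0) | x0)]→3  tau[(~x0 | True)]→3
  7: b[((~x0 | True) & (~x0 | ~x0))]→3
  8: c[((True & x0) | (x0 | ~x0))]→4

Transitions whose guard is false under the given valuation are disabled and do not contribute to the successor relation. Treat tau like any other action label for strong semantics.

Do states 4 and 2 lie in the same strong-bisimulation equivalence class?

Compute ~ classes (split until stable):
  π0 = {{0,1,2,3,4,5,6,7,8}}
  π1 = {{0},{1,2,4},{3},{5,6},{7},{8}}
  π2 = {{0},{1,2,4},{3},{5},{6},{7},{8}}
7 equivalence class(es) (converged in 3)
4∈{1,2,4}, 2∈{1,2,4}

Answer: BISIMILAR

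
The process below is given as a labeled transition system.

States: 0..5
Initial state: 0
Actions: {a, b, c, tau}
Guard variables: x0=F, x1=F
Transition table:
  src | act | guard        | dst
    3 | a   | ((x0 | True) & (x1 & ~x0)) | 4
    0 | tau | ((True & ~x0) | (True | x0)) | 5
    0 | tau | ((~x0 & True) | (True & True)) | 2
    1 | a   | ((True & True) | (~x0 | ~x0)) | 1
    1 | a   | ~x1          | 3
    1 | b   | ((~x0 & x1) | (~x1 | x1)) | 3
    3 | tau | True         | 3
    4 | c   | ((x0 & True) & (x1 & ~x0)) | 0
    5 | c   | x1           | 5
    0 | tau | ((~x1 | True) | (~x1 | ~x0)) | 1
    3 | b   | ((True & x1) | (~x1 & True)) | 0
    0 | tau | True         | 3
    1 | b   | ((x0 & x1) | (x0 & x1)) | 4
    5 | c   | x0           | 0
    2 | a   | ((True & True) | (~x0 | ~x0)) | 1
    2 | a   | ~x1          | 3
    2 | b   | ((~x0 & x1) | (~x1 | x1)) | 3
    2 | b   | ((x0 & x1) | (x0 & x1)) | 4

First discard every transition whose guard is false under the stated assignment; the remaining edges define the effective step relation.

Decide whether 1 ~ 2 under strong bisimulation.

Answer: BISIMILAR

Analysis:
Compute ~ classes (split until stable):
  π0 = {{0,1,2,3,4,5}}
  π1 = {{0},{1,2},{3},{4,5}}
4 equivalence class(es) (converged in 2)
class of 1: {1,2}; class of 2: {1,2}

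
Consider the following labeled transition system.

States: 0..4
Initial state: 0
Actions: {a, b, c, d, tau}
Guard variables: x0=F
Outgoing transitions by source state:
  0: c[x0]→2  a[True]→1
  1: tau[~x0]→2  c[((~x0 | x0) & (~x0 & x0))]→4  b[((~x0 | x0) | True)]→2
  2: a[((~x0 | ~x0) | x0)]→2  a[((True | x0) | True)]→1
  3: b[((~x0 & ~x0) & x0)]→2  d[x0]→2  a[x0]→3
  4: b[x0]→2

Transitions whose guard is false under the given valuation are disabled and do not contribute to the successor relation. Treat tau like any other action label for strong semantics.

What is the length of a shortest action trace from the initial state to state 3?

BFS to 3:
  Layer 0: {0}
  Layer 1: {1}
  Layer 2: {2}
3 never appears.

Answer: UNREACHABLE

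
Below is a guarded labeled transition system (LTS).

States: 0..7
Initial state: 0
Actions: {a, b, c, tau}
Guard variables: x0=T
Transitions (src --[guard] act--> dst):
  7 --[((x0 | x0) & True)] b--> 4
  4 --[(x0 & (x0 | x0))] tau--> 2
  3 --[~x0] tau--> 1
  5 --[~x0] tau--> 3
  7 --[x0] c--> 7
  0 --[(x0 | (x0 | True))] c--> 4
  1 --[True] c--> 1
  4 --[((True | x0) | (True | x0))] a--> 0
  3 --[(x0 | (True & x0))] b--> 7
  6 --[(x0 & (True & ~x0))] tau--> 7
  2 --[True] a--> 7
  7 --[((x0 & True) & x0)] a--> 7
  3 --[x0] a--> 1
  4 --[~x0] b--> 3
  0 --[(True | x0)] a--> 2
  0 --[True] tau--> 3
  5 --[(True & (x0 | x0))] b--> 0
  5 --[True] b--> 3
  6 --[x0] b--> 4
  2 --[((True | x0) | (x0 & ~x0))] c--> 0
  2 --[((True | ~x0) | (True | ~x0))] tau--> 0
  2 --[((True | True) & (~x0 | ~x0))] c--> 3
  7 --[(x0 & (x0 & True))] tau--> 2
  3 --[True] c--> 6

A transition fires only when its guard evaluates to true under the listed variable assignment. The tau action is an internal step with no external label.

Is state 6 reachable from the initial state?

Answer: REACHABLE

Working:
19 transition(s) survive guard evaluation.
L0 = {0}
L1 = {2,3,4}  cumulative {0,2,3,4}
L2 = {1,6,7}  cumulative {0,1,2,3,4,6,7}
Reach set: {0,1,2,3,4,6,7}
Path to 6: tau·c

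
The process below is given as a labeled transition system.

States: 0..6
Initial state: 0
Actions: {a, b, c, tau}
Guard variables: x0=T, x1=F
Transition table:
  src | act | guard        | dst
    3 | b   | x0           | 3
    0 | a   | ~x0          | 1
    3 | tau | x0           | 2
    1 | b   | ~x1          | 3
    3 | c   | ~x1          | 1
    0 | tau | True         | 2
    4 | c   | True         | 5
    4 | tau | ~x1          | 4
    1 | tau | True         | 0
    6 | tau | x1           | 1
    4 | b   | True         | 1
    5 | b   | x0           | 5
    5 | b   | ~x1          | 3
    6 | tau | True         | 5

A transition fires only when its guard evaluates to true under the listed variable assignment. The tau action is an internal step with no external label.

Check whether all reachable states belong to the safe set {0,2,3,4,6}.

Safe = {0,2,3,4,6}
Reach set: {0,2}
  0: ok
  2: ok

Answer: INVARIANT HOLDS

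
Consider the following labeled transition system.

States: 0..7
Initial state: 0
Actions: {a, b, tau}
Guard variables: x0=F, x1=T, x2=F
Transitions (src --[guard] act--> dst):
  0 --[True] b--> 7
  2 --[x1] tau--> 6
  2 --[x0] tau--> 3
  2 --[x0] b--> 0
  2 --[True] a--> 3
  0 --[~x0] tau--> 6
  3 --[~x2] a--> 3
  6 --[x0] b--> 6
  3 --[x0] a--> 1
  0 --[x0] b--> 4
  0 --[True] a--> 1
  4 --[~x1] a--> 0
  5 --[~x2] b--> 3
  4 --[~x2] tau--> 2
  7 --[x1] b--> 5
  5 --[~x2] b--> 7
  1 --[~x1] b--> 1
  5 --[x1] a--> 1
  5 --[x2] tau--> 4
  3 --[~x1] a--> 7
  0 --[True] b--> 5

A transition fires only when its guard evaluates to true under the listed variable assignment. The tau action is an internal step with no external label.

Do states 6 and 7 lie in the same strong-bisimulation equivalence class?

Refine partition for ~:
  P[0] = {{0,1,2,3,4,5,6,7}}
  P[1] = {{0},{1,6},{2},{3},{4},{5},{7}}
7 equivalence class(es) (converged in 2)
[6]={1,6}  [7]={7}

Answer: NOT BISIMILAR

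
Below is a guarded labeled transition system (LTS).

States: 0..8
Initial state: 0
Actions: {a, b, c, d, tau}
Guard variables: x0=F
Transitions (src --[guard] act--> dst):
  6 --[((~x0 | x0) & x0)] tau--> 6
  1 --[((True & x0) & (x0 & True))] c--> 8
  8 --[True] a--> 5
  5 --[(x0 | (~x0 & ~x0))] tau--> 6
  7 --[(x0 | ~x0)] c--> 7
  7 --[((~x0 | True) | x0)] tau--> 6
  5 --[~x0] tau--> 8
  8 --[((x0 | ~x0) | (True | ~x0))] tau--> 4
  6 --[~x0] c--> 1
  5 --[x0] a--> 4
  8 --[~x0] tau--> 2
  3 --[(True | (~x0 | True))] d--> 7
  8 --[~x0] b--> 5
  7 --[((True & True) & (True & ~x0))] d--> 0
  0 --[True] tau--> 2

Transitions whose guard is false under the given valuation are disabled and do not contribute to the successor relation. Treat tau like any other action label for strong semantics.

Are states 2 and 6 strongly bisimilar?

Compute ~ classes (split until stable):
  round 0: {{0,1,2,3,4,5,6,7,8}}
  round 1: {{0,5},{1,2,4},{3},{6},{7},{8}}
  round 2: {{0},{1,2,4},{3},{5},{6},{7},{8}}
Fixed point at round 3; 7 class(es).
2∈{1,2,4}, 6∈{6}

Answer: NOT BISIMILAR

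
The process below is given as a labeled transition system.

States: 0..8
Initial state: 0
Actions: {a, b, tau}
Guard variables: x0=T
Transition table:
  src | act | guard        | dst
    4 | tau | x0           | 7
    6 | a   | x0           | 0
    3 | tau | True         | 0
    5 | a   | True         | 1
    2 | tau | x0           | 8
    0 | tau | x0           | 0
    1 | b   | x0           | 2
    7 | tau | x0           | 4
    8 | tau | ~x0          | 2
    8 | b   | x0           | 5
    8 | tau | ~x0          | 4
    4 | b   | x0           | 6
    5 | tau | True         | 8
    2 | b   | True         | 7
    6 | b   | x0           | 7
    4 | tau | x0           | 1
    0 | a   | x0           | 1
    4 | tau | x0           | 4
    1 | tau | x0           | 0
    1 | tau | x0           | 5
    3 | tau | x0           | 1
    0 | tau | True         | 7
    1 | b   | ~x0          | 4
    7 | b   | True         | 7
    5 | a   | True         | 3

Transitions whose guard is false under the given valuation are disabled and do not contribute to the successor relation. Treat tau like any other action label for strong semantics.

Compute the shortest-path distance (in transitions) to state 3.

Answer: 3

Trace:
BFS to 3:
  Layer 0: {0}
  Layer 1: {1,7}
  Layer 2: {2,4,5}
  Layer 3: {3,6,8}
depth(3)=3, e.g. a·tau·a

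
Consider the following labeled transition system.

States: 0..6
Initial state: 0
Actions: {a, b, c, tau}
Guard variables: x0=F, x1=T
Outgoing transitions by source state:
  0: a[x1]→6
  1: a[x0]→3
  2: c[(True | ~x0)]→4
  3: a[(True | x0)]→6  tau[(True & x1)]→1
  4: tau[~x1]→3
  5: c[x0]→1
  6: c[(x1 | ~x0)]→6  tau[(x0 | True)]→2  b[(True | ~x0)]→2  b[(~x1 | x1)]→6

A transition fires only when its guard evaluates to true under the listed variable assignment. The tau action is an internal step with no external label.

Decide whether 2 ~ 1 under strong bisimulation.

Compute ~ classes (split until stable):
  π0 = {{0,1,2,3,4,5,6}}
  π1 = {{0},{1,4,5},{2},{3},{6}}
5 equivalence class(es) (converged in 2)
[2]={2}  [1]={1,4,5}

Answer: NOT BISIMILAR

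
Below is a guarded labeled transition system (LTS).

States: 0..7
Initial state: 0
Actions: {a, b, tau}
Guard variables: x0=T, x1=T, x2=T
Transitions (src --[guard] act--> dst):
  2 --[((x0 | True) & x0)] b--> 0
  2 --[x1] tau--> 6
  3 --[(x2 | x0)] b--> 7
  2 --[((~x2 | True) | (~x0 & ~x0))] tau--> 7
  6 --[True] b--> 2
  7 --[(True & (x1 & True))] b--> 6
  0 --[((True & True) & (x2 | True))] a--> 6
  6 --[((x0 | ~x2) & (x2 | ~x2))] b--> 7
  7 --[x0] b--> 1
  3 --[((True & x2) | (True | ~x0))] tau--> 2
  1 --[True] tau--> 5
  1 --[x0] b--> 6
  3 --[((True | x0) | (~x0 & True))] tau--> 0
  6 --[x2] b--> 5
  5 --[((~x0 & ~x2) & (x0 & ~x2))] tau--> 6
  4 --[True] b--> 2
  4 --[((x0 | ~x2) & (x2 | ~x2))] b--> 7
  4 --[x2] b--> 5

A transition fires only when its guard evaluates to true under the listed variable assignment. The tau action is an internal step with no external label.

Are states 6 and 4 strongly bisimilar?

Answer: BISIMILAR

Trace:
Refine partition for ~:
  π0 = {{0,1,2,3,4,5,6,7}}
  π1 = {{0},{1,2,3},{4,6,7},{5}}
  π2 = {{0},{1},{2},{3},{4,6},{5},{7}}
stable after 3 split(s): 7 block(s)
class of 6: {4,6}; class of 4: {4,6}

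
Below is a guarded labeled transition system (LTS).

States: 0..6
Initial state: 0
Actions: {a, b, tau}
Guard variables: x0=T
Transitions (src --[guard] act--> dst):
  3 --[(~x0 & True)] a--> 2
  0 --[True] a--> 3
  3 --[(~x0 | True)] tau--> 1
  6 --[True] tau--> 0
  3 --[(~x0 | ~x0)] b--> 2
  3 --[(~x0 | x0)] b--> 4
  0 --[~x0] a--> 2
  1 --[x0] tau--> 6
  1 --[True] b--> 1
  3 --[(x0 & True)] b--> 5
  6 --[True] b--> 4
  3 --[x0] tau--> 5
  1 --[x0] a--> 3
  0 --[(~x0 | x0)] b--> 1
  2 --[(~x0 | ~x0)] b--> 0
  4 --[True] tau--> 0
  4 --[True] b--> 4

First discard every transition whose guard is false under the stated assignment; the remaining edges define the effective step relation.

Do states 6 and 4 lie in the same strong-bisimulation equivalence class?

Answer: BISIMILAR

Working:
Refine partition for ~:
  π0 = {{0,1,2,3,4,5,6}}
  π1 = {{0},{1},{2,5},{3,4,6}}
  π2 = {{0},{1},{2,5},{3},{4,6}}
Fixed point at round 3; 5 class(es).
6∈{4,6}, 4∈{4,6}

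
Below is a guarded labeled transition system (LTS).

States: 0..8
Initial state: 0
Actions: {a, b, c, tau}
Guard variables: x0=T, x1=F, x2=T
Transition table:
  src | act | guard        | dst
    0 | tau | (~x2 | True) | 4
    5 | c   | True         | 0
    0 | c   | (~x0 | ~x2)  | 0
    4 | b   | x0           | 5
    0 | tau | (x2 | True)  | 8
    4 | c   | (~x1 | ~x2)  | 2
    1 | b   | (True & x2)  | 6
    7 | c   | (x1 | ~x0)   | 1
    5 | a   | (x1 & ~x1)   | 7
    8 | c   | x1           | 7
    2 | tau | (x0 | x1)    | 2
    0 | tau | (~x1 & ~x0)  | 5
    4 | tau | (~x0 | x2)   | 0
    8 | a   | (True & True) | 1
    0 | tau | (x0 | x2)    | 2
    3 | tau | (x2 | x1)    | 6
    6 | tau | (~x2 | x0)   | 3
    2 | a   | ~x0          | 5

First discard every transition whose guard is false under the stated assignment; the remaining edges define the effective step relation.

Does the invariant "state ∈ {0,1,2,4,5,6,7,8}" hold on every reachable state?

Answer: INVARIANT VIOLATED at state 3

Working:
Inv-set: {0,1,2,4,5,6,7,8}
Reach set: {0,1,2,3,4,5,6,8}
  0: safe
  1: safe
  2: safe
  3: VIOLATES
  4: safe
  5: safe
  6: safe
  8: safe
counterexample path to 3: tau·a·b·tau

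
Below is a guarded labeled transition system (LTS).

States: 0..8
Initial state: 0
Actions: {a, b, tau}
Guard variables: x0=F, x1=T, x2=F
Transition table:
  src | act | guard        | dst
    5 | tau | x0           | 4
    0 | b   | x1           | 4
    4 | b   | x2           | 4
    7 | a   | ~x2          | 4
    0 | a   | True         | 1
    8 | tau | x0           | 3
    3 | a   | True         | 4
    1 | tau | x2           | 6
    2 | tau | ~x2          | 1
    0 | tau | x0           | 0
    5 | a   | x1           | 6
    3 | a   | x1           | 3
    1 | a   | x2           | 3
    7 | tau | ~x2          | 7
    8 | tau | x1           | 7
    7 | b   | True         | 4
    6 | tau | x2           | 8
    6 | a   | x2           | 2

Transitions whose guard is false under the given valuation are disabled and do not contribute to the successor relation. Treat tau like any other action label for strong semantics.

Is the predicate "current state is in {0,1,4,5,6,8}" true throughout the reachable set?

Answer: INVARIANT HOLDS

Working:
Safe = {0,1,4,5,6,8}
Reachable = {0,1,4}
  0: ok
  1: ok
  4: ok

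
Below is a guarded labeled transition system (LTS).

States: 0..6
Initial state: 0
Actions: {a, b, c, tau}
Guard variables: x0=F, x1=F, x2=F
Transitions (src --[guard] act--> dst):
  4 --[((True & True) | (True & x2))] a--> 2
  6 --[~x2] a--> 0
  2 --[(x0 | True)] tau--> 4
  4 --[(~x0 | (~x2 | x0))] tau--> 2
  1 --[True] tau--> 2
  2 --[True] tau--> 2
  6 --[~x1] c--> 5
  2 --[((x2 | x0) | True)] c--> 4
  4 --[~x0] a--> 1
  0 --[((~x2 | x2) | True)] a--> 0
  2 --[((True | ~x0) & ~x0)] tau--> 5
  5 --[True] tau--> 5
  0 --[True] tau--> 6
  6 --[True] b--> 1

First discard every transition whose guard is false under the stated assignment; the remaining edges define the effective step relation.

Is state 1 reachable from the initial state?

Answer: REACHABLE

Working:
After dropping false guards: 14 live edges.
L0 = {0}
L1 = {6}  now seen {0,6}
L2 = {1,5}  now seen {0,1,5,6}
L3 = {2}  now seen {0,1,2,5,6}
L4 = {4}  now seen {0,1,2,4,5,6}
R = {0,1,2,4,5,6}
witness 1: tau·b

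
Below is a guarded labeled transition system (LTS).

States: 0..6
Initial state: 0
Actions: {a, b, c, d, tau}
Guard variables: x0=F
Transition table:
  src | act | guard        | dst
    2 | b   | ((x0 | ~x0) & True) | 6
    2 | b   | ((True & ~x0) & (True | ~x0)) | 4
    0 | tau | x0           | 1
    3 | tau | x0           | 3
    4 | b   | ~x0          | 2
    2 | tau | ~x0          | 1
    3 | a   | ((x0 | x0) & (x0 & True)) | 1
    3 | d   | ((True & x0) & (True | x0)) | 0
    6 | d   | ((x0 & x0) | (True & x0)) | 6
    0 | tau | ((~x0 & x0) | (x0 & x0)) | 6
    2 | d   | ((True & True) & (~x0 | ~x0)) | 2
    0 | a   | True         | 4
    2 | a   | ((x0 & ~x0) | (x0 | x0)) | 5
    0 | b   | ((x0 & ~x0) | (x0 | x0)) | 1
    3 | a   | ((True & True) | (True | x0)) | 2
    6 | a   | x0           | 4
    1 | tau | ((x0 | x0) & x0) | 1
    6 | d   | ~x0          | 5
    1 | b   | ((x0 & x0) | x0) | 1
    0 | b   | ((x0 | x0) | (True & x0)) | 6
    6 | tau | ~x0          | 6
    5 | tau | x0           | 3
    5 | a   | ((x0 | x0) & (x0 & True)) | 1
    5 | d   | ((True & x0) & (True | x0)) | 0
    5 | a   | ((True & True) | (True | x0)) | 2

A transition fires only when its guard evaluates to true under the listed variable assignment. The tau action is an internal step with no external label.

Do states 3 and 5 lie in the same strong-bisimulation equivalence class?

Answer: BISIMILAR

Analysis:
Compute ~ classes (split until stable):
  round 0: {{0,1,2,3,4,5,6}}
  round 1: {{0,3,5},{1},{2},{4},{6}}
  round 2: {{0},{1},{2},{3,5},{4},{6}}
6 equivalence class(es) (converged in 3)
[3]={3,5}  [5]={3,5}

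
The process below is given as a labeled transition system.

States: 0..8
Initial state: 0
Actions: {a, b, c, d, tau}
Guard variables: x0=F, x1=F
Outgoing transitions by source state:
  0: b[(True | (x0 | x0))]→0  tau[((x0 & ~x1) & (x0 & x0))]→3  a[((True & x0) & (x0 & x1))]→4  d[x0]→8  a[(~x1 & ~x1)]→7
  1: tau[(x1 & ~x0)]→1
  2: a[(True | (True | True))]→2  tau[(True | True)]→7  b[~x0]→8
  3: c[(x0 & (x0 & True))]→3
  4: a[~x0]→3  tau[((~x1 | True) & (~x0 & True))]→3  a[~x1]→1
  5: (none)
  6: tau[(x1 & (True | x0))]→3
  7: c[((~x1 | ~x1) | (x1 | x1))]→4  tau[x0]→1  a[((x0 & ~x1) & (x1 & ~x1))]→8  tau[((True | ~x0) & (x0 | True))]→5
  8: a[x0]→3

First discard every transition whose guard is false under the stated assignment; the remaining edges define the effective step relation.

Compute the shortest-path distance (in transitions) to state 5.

BFS to 5:
  L0 = {0}
  L1 = {7}
  L2 = {4,5}
5 enters at depth 2; path a·tau

Answer: 2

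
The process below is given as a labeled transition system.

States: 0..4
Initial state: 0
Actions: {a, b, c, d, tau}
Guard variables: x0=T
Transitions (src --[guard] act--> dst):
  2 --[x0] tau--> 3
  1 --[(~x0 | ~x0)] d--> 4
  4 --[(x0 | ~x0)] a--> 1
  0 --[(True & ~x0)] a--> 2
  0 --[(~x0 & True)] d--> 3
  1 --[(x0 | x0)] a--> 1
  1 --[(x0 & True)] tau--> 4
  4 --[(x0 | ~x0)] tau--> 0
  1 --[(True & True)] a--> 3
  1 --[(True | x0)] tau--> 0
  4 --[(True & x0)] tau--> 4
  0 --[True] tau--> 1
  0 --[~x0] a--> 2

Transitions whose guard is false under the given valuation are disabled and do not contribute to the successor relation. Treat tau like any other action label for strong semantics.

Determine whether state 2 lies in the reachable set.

Answer: UNREACHABLE

Trace:
After dropping false guards: 9 live edges.
L0 = {0}
L1 = {1}  now seen {0,1}
L2 = {3,4}  now seen {0,1,3,4}
R = {0,1,3,4}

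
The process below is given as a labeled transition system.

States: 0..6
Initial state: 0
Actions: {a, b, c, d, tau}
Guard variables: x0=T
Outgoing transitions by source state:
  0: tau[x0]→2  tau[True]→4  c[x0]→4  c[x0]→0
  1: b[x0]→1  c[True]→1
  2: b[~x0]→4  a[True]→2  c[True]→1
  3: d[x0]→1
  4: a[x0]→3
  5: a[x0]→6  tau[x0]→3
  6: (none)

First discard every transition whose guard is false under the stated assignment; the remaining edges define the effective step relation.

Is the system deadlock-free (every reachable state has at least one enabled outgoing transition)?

R = {0,1,2,3,4}
  0: c→0  c→4  tau→2  tau→4  [4 exit(s)]
  1: b→1  c→1  [2 exit(s)]
  2: a→2  c→1  [2 exit(s)]
  3: d→1  [1 exit(s)]
  4: a→3  [1 exit(s)]

Answer: DEADLOCK-FREE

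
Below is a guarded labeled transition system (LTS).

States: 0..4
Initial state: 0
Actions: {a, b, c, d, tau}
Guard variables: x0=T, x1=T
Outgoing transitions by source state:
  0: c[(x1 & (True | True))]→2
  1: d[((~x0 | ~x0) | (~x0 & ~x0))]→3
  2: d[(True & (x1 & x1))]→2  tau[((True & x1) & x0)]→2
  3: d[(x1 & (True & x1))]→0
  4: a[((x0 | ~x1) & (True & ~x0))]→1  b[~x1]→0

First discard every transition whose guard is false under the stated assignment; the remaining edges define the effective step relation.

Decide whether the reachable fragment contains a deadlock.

Answer: DEADLOCK-FREE

Working:
Reachable = {0,2}
  0: c→2  [1 out]
  2: d→2  tau→2  [2 out]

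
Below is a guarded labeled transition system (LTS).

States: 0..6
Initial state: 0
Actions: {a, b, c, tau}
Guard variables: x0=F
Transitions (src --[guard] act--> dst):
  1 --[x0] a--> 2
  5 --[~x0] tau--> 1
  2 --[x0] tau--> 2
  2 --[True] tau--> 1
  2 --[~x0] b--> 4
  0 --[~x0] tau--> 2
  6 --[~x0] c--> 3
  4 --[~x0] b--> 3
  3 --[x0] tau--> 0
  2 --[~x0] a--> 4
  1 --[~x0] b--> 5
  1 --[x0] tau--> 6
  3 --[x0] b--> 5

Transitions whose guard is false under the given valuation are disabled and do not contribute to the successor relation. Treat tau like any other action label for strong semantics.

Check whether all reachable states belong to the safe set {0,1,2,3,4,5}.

Answer: INVARIANT HOLDS

Analysis:
Safe = {0,1,2,3,4,5}
Reach set: {0,1,2,3,4,5}
  0: ok
  1: ok
  2: ok
  3: ok
  4: ok
  5: ok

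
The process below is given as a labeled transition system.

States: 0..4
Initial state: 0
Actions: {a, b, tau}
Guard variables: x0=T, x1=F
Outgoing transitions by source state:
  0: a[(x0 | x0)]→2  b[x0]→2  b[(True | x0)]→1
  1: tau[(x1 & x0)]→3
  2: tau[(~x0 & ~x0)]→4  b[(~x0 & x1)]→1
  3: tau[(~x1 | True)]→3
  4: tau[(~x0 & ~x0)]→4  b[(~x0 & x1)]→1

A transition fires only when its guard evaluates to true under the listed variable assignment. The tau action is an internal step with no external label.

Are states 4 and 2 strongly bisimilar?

Answer: BISIMILAR

Working:
Refine partition for ~:
  round 0: {{0,1,2,3,4}}
  round 1: {{0},{1,2,4},{3}}
Fixed point at round 2; 3 class(es).
class of 4: {1,2,4}; class of 2: {1,2,4}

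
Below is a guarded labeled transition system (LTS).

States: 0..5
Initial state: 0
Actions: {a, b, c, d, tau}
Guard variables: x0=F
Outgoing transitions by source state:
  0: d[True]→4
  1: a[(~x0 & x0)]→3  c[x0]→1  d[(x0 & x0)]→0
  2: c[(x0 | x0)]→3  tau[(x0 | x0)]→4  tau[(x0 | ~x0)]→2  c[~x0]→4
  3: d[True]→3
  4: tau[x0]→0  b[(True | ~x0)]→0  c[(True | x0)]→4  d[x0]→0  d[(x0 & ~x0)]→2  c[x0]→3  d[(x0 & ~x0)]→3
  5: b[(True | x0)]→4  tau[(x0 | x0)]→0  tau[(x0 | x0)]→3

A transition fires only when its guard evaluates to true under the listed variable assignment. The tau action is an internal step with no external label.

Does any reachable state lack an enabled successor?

Answer: DEADLOCK-FREE

Working:
R = {0,4}
  0: d→4  [deg 1]
  4: b→0  c→4  [deg 2]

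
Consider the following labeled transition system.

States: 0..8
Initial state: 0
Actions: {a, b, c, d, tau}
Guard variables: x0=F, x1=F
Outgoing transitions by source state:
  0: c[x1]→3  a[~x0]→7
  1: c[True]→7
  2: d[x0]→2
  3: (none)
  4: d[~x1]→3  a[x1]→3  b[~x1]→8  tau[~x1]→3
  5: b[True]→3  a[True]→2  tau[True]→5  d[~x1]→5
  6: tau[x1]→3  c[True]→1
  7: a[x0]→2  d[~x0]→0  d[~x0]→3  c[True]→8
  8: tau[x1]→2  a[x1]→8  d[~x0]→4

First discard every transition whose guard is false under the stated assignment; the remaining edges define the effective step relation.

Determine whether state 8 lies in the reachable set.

Answer: REACHABLE

Trace:
After dropping false guards: 14 live edges.
Layer 0: {0}
Layer 1: {7}  now seen {0,7}
Layer 2: {3,8}  now seen {0,3,7,8}
Layer 3: {4}  now seen {0,3,4,7,8}
Reach set: {0,3,4,7,8}
trace reaching 8: a·c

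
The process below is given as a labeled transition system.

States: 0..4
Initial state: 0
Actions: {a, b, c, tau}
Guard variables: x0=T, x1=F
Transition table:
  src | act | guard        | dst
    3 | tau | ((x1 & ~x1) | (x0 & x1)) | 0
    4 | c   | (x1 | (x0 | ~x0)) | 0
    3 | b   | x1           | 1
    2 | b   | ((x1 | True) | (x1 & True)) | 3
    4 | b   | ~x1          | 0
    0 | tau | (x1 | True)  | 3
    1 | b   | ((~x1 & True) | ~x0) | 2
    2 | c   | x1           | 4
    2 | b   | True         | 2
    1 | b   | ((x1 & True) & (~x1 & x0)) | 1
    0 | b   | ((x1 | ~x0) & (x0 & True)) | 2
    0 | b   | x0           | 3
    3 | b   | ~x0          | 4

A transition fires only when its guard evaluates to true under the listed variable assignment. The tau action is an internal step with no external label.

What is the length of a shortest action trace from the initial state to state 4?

Answer: UNREACHABLE

Analysis:
BFS to 4:
  Layer 0: {0}
  Layer 1: {3}
4 never appears.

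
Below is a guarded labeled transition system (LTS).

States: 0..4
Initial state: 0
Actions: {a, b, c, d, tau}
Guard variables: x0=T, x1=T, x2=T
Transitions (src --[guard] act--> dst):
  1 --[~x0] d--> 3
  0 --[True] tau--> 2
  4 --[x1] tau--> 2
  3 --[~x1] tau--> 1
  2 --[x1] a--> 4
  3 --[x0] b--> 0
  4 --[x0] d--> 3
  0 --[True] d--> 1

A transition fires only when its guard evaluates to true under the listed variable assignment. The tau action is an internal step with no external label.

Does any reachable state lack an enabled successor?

Answer: DEADLOCK at state 1

Working:
Reachable = {0,1,2,3,4}
  0: d→1  tau→2  [deg 2]
  1: ∅  [deadlock]
  2: a→4  [deg 1]
  3: b→0  [deg 1]
  4: d→3  tau→2  [deg 2]
Path to 1: d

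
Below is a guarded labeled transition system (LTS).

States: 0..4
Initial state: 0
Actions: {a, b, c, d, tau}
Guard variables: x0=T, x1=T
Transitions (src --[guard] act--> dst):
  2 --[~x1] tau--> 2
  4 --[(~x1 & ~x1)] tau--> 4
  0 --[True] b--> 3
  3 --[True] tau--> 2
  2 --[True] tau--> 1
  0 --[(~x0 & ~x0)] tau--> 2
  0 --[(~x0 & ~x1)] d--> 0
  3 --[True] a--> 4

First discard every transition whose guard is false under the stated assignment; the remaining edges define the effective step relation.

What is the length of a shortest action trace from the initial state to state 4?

BFS to 4:
  L0 = {0}
  L1 = {3}
  L2 = {2,4}
4 enters at depth 2; path b·a

Answer: 2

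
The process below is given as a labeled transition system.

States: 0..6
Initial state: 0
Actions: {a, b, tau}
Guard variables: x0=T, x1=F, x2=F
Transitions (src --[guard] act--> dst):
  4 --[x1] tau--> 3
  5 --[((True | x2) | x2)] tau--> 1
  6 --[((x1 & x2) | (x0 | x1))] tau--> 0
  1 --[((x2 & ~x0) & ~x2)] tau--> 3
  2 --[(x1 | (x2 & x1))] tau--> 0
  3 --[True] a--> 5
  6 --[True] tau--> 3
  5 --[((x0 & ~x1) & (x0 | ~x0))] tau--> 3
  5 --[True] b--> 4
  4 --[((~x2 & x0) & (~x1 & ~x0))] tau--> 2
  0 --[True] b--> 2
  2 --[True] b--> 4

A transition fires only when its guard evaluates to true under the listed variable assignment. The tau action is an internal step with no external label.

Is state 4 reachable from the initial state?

Answer: REACHABLE

Analysis:
Guard filter leaves 8 enabled edge(s).
depth 0: {0}
depth 1: {2}  cumulative {0,2}
depth 2: {4}  cumulative {0,2,4}
Reach set: {0,2,4}
Path to 4: b·b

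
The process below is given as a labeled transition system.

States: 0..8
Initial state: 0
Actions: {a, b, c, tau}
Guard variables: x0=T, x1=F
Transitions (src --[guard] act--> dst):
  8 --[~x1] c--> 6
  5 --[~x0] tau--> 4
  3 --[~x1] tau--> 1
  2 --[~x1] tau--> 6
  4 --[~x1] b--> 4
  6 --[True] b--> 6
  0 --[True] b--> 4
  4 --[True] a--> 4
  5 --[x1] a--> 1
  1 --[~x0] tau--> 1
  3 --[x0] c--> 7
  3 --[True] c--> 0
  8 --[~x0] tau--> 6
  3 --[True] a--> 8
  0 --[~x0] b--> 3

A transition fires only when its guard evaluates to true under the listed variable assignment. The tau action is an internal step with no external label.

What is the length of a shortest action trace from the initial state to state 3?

Breadth-first toward 3:
  Layer 0: {0}
  Layer 1: {4}
3 never appears.

Answer: UNREACHABLE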